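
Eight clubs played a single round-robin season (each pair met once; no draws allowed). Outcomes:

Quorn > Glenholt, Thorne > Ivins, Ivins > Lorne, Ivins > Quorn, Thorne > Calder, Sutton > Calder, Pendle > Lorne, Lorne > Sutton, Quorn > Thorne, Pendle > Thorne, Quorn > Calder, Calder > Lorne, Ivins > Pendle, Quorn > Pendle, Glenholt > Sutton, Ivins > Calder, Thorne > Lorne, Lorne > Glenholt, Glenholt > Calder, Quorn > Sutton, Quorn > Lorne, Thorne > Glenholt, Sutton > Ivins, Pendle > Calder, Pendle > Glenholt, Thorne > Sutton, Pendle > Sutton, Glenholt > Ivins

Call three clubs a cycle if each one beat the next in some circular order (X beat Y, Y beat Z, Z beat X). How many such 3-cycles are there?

10

Win totals: Pendle 5, Sutton 2, Calder 1, Glenholt 3, Thorne 5, Quorn 6, Ivins 4, Lorne 2.
A club with w wins dominates both others in C(w,2) triples; summing gives 10 + 1 + 0 + 3 + 10 + 15 + 6 + 1 = 46 transitive triples.
Total triples C(8,3) = 56, so cyclic triples = 56 − 46 = 10.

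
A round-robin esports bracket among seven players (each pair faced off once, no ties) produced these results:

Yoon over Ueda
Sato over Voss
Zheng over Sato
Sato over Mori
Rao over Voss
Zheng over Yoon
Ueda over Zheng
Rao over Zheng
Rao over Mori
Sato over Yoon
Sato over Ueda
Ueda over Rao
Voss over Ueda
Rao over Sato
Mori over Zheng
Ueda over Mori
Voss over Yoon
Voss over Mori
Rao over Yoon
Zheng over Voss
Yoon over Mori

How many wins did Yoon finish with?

Yoon's results: beat Mori, Ueda; lost to Voss, Rao, Zheng, Sato.
That is 2 wins.

2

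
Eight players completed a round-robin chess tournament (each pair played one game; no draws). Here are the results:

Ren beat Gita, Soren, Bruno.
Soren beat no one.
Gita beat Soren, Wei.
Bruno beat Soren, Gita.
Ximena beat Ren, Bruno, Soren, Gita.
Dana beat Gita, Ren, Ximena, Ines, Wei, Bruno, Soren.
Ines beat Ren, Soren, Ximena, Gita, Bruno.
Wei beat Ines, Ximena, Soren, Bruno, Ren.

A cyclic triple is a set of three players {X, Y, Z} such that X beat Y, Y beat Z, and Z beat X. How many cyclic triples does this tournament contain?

4

Win totals: Ines 5, Dana 7, Soren 0, Ximena 4, Bruno 2, Ren 3, Gita 2, Wei 5.
A player with w wins dominates both others in C(w,2) triples; summing gives 10 + 21 + 0 + 6 + 1 + 3 + 1 + 10 = 52 transitive triples.
Total triples C(8,3) = 56, so cyclic triples = 56 − 52 = 4.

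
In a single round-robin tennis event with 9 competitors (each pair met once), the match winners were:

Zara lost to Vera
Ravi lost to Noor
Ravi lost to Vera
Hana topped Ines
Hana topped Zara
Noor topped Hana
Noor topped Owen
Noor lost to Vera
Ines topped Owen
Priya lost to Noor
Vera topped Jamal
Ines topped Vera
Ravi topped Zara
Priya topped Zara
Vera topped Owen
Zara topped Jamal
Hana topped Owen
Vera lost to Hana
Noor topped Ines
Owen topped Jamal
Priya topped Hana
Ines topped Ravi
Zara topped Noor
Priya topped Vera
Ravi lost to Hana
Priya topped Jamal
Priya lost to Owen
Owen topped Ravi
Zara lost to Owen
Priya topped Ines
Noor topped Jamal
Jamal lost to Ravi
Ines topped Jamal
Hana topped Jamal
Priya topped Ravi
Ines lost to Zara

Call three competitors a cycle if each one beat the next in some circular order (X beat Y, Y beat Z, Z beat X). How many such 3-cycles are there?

13

Win totals: Jamal 0, Hana 6, Zara 3, Owen 4, Ines 4, Ravi 2, Vera 5, Priya 6, Noor 6.
A competitor with w wins dominates both others in C(w,2) triples; summing gives 0 + 15 + 3 + 6 + 6 + 1 + 10 + 15 + 15 = 71 transitive triples.
Total triples C(9,3) = 84, so cyclic triples = 84 − 71 = 13.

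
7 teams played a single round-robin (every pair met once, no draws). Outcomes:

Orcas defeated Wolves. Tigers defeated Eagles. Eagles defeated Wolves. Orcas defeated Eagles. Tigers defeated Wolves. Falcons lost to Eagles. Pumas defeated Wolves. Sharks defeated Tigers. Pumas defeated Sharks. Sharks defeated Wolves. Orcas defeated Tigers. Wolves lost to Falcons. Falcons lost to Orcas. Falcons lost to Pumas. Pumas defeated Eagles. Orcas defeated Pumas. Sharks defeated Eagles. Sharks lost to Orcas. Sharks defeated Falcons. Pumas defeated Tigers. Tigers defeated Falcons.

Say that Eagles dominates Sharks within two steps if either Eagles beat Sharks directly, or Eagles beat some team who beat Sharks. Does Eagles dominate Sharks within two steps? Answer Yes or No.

Eagles did not beat Sharks directly.
Eagles beat Falcons, Wolves, but each of them lost to Sharks. No two-step path.

No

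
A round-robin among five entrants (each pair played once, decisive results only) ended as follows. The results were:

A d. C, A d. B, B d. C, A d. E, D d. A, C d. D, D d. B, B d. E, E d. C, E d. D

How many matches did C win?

1

C's results: beat D; lost to A, B, E.
That is 1 win.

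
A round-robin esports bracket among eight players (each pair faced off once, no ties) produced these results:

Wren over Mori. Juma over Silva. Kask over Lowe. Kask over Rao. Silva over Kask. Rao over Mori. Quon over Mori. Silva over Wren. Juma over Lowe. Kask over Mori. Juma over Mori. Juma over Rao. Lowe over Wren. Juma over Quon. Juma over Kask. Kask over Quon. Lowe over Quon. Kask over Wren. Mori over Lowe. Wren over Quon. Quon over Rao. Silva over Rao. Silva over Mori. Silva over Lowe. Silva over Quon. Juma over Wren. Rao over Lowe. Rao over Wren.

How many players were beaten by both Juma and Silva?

6

Juma beat: Wren, Lowe, Quon, Rao, Kask, Mori, Silva.
Silva beat: Wren, Lowe, Quon, Rao, Kask, Mori.
Both beat: Wren, Lowe, Quon, Rao, Kask, Mori — 6.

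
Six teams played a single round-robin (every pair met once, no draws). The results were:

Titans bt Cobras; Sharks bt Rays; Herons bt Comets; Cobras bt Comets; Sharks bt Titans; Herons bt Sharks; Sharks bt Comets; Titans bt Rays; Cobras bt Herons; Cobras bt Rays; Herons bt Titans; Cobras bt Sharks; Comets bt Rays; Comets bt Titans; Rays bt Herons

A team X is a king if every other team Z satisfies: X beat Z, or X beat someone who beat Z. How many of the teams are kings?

Herons reaches everyone (king).
Comets cannot reach Sharks in two steps.
Sharks reaches everyone (king).
Titans reaches everyone (king).
Rays cannot reach Cobras in two steps.
Cobras reaches everyone (king).
Kings: Herons, Sharks, Titans, Cobras — 4.

4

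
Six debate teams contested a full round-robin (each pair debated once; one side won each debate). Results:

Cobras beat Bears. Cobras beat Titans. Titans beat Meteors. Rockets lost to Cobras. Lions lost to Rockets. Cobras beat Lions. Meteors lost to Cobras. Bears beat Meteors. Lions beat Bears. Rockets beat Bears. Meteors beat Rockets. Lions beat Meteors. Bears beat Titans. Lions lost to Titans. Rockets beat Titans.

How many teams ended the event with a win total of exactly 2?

Win totals: Titans 2, Meteors 1, Rockets 3, Bears 2, Cobras 5, Lions 2.
Exactly 2: Titans, Bears, Lions — 3 teams.

3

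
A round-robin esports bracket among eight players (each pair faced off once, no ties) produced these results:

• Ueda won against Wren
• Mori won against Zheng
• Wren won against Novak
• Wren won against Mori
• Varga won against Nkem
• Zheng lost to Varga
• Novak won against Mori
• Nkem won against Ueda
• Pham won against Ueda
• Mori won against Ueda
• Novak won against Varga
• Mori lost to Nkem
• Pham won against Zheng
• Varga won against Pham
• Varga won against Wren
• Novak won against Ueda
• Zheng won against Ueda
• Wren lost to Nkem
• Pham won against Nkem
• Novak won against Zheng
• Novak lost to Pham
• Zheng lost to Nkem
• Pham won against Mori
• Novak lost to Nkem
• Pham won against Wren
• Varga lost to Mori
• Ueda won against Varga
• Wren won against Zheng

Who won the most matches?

Pham

Win totals: Mori 3, Varga 4, Wren 3, Ueda 2, Zheng 1, Pham 6, Nkem 5, Novak 4.
Pham leads with 6 wins (next highest: 5).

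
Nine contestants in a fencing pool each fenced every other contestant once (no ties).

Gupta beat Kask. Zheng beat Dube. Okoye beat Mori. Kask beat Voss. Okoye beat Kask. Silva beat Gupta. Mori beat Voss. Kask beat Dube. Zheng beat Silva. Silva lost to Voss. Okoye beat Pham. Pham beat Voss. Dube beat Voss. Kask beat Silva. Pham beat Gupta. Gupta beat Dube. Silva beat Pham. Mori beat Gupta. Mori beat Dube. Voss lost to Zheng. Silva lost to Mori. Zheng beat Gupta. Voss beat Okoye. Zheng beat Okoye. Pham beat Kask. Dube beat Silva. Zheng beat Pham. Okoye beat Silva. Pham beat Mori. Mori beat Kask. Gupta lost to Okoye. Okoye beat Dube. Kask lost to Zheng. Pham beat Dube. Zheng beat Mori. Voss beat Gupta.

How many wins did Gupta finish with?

2

Gupta's results: beat Kask, Dube; lost to Zheng, Okoye, Mori, Silva, Voss, Pham.
That is 2 wins.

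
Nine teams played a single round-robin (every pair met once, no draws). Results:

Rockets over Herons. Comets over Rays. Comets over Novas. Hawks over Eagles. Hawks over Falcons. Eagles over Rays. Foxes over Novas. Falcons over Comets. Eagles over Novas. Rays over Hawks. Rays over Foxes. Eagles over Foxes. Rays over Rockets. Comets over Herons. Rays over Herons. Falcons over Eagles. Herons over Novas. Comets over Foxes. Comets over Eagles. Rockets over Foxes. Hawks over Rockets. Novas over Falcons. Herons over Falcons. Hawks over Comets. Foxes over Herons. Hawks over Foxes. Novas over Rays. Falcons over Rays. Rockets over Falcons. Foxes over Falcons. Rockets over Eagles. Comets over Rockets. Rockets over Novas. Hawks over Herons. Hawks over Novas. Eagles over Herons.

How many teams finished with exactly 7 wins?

Win totals: Eagles 4, Herons 2, Foxes 3, Hawks 7, Rays 4, Comets 6, Falcons 3, Novas 2, Rockets 5.
Exactly 7: Hawks — 1 team.

1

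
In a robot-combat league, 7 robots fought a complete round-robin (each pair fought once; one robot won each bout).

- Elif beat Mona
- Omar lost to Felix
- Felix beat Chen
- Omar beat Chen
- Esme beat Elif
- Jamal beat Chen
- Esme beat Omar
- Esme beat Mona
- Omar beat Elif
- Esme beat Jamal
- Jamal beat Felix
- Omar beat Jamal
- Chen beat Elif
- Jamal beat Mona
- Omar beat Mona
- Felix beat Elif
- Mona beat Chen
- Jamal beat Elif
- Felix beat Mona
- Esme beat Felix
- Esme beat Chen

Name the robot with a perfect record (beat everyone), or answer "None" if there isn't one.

Esme has 6 wins out of 6 opponents — a perfect record.

Esme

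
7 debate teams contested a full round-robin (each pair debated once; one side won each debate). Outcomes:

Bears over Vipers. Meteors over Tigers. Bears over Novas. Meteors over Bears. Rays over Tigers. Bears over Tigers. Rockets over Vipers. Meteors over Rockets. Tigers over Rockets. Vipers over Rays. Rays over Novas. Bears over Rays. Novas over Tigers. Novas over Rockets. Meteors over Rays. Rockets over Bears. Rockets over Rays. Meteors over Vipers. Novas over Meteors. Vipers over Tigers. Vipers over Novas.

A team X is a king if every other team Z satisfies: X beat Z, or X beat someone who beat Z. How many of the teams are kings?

Tigers cannot reach Meteors, Novas in two steps.
Meteors reaches everyone (king).
Vipers cannot reach Bears in two steps.
Novas reaches everyone (king).
Rays cannot reach Vipers, Bears in two steps.
Bears reaches everyone (king).
Rockets cannot reach Meteors in two steps.
Kings: Meteors, Novas, Bears — 3.

3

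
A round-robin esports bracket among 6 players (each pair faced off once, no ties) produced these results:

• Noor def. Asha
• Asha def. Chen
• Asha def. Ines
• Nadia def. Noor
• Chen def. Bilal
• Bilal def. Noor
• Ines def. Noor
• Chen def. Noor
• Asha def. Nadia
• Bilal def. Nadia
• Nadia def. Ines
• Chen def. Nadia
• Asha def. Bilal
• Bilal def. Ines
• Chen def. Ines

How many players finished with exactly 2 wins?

1

Win totals: Ines 1, Nadia 2, Noor 1, Asha 4, Bilal 3, Chen 4.
Exactly 2: Nadia — 1 player.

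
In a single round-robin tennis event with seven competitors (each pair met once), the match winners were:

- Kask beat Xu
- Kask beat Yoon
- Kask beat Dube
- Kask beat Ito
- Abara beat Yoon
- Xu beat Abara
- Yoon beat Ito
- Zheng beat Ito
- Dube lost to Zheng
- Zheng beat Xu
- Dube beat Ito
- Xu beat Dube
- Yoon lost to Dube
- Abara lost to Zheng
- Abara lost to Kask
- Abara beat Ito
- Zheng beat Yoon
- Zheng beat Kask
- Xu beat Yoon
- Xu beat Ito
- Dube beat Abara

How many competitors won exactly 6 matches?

1

Win totals: Xu 4, Zheng 6, Kask 5, Abara 2, Yoon 1, Dube 3, Ito 0.
Exactly 6: Zheng — 1 competitor.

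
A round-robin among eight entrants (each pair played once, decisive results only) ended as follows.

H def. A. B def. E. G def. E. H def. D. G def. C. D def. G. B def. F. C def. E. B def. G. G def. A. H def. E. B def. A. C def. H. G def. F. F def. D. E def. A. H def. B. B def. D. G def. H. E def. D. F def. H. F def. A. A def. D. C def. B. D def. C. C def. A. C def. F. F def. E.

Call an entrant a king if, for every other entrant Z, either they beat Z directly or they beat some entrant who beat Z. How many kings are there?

A cannot reach B, E, F, H in two steps.
B reaches everyone (king).
C reaches everyone (king).
D reaches everyone (king).
E cannot reach B, F, H in two steps.
F reaches everyone (king).
G reaches everyone (king).
H reaches everyone (king).
Kings: B, C, D, F, G, H — 6.

6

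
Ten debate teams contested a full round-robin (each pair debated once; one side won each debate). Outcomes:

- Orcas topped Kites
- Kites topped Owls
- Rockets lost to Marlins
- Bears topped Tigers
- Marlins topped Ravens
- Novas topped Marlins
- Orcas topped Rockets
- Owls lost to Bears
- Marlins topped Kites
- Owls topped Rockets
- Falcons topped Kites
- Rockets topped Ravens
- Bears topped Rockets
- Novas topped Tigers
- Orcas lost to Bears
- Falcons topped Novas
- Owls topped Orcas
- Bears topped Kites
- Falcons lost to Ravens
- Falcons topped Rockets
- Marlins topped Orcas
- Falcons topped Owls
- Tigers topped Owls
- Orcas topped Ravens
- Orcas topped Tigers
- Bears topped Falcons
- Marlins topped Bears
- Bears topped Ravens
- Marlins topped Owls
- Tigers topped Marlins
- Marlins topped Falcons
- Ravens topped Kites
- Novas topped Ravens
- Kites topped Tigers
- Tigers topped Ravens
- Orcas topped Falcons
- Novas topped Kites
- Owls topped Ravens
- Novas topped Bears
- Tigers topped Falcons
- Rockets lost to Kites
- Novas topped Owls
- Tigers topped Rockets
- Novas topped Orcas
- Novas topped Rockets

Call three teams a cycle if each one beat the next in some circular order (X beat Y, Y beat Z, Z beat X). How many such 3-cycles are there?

17

Win totals: Bears 7, Novas 8, Marlins 7, Kites 3, Tigers 5, Ravens 2, Orcas 5, Falcons 4, Rockets 1, Owls 3.
A team with w wins dominates both others in C(w,2) triples; summing gives 21 + 28 + 21 + 3 + 10 + 1 + 10 + 6 + 0 + 3 = 103 transitive triples.
Total triples C(10,3) = 120, so cyclic triples = 120 − 103 = 17.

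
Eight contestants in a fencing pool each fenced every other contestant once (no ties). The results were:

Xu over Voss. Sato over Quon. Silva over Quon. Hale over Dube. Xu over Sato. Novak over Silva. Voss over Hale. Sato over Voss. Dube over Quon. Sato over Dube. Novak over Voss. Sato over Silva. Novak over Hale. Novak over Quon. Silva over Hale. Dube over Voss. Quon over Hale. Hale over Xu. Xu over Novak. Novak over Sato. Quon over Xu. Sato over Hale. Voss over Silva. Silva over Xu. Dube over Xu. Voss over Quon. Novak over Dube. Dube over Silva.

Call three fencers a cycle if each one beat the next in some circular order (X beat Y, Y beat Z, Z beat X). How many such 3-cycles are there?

14

Win totals: Xu 3, Dube 4, Sato 5, Quon 2, Hale 2, Novak 6, Silva 3, Voss 3.
A fencer with w wins dominates both others in C(w,2) triples; summing gives 3 + 6 + 10 + 1 + 1 + 15 + 3 + 3 = 42 transitive triples.
Total triples C(8,3) = 56, so cyclic triples = 56 − 42 = 14.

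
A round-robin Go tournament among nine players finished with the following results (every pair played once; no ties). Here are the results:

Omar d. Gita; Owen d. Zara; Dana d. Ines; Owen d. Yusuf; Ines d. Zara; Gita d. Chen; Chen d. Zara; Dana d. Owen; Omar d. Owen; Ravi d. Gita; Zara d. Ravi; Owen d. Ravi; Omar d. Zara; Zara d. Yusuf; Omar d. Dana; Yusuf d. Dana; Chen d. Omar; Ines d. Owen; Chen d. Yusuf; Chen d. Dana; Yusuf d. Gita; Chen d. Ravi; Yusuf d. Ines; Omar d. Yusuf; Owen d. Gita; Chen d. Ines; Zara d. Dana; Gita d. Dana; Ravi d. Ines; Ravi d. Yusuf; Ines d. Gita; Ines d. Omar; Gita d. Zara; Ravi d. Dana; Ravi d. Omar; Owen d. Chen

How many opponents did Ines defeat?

4

Ines' results: beat Omar, Gita, Owen, Zara; lost to Ravi, Chen, Dana, Yusuf.
That is 4 wins.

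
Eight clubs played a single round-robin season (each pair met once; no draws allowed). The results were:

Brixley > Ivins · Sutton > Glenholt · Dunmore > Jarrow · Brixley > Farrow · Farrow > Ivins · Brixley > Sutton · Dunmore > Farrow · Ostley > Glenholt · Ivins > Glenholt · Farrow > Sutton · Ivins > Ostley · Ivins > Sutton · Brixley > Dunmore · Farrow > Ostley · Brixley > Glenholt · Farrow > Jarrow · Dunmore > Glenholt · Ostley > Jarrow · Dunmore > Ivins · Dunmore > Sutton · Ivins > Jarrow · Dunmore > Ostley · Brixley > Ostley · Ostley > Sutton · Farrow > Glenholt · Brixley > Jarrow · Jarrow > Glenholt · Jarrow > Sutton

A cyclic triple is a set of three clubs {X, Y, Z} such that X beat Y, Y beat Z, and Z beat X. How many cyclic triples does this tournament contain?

0

Win totals: Farrow 5, Sutton 1, Ivins 4, Glenholt 0, Jarrow 2, Dunmore 6, Brixley 7, Ostley 3.
A club with w wins dominates both others in C(w,2) triples; summing gives 10 + 0 + 6 + 0 + 1 + 15 + 21 + 3 = 56 transitive triples.
Total triples C(8,3) = 56, so cyclic triples = 56 − 56 = 0.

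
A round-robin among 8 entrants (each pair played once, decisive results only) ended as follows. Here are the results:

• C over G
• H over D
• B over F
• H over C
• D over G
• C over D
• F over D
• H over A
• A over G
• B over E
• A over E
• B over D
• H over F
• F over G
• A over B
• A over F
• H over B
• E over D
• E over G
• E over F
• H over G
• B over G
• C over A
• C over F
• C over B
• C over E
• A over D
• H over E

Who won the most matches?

Win totals: A 5, B 4, C 6, D 1, E 3, F 2, G 0, H 7.
H leads with 7 wins (next highest: 6).

H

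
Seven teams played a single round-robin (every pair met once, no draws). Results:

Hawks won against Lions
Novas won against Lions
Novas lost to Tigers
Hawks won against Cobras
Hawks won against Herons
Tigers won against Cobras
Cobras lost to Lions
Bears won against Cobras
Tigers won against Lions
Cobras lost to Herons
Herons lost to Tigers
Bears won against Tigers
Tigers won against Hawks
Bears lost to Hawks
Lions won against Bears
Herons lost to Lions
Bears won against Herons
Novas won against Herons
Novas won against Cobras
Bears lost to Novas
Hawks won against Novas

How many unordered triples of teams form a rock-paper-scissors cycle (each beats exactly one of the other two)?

Win totals: Hawks 5, Cobras 0, Novas 4, Tigers 5, Lions 3, Herons 1, Bears 3.
A team with w wins dominates both others in C(w,2) triples; summing gives 10 + 0 + 6 + 10 + 3 + 0 + 3 = 32 transitive triples.
Total triples C(7,3) = 35, so cyclic triples = 35 − 32 = 3.

3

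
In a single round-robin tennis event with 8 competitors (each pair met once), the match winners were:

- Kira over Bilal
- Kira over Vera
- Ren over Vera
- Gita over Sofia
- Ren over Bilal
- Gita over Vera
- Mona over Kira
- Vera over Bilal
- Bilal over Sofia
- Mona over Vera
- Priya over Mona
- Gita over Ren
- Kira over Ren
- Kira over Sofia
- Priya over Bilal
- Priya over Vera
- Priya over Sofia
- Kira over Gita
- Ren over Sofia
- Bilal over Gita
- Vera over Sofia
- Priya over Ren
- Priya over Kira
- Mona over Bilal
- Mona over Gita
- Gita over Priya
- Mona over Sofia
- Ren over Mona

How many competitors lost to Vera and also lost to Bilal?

1

Vera beat: Sofia, Bilal.
Bilal beat: Gita, Sofia.
Both beat: Sofia — 1.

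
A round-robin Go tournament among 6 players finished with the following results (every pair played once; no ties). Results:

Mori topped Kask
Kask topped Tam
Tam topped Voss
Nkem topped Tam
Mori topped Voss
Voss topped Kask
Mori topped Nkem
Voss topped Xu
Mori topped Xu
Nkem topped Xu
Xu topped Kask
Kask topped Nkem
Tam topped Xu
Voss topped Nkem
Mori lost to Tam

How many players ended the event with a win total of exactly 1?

1

Win totals: Xu 1, Tam 3, Mori 4, Nkem 2, Voss 3, Kask 2.
Exactly 1: Xu — 1 player.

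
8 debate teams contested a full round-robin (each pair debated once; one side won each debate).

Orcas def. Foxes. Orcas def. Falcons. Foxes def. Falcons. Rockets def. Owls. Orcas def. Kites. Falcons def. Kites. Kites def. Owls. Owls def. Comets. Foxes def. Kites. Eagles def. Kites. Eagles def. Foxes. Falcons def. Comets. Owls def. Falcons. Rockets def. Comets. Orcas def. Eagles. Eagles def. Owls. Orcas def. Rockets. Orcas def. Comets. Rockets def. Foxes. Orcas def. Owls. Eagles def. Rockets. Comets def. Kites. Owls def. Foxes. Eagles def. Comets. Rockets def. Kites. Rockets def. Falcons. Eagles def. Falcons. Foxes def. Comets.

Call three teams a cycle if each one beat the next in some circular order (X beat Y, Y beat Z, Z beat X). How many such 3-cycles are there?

Win totals: Foxes 3, Comets 1, Owls 3, Eagles 6, Falcons 2, Orcas 7, Rockets 5, Kites 1.
A team with w wins dominates both others in C(w,2) triples; summing gives 3 + 0 + 3 + 15 + 1 + 21 + 10 + 0 = 53 transitive triples.
Total triples C(8,3) = 56, so cyclic triples = 56 − 53 = 3.

3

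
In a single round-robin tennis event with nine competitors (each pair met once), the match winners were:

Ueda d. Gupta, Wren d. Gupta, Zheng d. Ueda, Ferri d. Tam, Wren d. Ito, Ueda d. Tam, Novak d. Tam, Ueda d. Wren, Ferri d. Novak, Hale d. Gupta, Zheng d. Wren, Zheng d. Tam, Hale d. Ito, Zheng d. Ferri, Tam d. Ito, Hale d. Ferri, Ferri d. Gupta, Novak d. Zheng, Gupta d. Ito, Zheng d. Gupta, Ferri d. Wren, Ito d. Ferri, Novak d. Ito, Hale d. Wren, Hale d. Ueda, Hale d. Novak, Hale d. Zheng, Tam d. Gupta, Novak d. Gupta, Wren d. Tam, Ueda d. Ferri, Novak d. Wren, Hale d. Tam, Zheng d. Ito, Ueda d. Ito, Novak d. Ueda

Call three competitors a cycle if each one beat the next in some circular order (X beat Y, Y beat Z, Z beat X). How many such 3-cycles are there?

Win totals: Tam 2, Ueda 5, Zheng 6, Wren 3, Ferri 4, Gupta 1, Ito 1, Novak 6, Hale 8.
A competitor with w wins dominates both others in C(w,2) triples; summing gives 1 + 10 + 15 + 3 + 6 + 0 + 0 + 15 + 28 = 78 transitive triples.
Total triples C(9,3) = 84, so cyclic triples = 84 − 78 = 6.

6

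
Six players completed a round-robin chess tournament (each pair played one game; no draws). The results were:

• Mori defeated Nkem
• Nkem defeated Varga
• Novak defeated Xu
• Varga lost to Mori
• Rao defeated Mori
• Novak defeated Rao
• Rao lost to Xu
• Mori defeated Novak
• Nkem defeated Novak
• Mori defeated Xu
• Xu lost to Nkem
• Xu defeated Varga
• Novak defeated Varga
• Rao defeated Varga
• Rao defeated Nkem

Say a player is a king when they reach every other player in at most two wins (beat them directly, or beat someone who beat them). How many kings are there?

Mori reaches everyone (king).
Xu cannot reach Novak in two steps.
Rao reaches everyone (king).
Varga cannot reach Mori, Xu, Rao, Nkem, Novak in two steps.
Nkem cannot reach Mori in two steps.
Novak reaches everyone (king).
Kings: Mori, Rao, Novak — 3.

3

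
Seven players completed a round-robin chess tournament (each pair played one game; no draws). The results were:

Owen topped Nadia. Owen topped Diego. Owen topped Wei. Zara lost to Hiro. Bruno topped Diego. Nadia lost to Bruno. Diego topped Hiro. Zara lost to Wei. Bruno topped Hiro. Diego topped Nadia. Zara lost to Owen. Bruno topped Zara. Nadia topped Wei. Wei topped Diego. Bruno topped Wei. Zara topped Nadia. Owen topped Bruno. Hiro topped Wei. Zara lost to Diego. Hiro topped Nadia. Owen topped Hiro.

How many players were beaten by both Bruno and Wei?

Bruno beat: Diego, Zara, Nadia, Wei, Hiro.
Wei beat: Diego, Zara.
Both beat: Diego, Zara — 2.

2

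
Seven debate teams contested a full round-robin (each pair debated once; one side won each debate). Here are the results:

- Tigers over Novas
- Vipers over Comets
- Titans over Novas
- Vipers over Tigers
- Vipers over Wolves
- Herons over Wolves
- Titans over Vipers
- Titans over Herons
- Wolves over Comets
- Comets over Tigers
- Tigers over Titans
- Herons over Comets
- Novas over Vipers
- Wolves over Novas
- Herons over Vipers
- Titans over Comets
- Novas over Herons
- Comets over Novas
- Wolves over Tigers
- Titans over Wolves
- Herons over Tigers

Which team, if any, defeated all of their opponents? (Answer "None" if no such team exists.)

Highest win total is Titans with 5 (out of 6 possible).
Titans lost to Tigers, so no team went undefeated.

None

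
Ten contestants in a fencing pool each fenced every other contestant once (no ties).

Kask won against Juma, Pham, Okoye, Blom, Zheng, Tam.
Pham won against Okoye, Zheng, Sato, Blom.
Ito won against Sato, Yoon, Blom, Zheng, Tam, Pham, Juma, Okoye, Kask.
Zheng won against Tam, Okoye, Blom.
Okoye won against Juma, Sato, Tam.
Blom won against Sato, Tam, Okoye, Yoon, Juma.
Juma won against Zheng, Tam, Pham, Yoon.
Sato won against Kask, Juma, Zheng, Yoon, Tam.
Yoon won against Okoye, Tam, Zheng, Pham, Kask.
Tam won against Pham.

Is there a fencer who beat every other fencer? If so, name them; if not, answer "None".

Ito

Ito has 9 wins out of 9 opponents — a perfect record.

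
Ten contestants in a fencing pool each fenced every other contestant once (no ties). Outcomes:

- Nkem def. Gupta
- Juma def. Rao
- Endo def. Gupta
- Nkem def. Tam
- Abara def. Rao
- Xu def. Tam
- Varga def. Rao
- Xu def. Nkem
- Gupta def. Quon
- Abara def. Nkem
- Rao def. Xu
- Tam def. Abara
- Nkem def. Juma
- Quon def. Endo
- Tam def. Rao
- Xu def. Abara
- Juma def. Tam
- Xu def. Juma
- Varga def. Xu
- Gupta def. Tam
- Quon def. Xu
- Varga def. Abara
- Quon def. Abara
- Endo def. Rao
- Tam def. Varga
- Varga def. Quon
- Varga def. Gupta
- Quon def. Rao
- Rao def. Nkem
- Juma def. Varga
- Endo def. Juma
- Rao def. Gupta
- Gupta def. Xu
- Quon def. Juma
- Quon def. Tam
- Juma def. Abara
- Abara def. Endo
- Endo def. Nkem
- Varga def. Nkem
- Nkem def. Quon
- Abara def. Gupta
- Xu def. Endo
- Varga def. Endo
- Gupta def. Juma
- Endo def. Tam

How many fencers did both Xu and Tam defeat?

1

Xu beat: Endo, Abara, Juma, Tam, Nkem.
Tam beat: Abara, Rao, Varga.
Both beat: Abara — 1.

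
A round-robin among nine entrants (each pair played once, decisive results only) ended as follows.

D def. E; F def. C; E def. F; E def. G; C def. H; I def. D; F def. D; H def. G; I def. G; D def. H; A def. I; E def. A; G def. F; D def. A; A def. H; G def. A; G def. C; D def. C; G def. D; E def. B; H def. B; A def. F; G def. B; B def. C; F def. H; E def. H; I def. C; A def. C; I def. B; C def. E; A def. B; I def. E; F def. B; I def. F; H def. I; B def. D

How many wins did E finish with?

E's results: beat A, B, F, G, H; lost to C, D, I.
That is 5 wins.

5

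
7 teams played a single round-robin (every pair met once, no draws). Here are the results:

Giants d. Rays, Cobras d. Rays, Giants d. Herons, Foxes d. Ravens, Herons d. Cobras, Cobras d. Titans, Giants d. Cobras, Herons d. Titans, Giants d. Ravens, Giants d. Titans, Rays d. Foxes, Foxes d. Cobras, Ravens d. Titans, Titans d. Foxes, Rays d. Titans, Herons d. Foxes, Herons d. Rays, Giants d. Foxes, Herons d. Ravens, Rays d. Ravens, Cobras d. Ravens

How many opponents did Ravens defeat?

Ravens' results: beat Titans; lost to Rays, Cobras, Giants, Foxes, Herons.
That is 1 win.

1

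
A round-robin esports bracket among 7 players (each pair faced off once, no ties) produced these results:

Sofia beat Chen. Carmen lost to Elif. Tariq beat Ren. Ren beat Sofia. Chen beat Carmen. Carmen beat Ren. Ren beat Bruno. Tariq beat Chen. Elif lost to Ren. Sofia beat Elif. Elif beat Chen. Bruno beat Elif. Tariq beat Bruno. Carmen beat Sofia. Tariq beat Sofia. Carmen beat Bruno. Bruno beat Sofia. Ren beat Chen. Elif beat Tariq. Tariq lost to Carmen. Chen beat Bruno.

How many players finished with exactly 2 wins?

Win totals: Chen 2, Tariq 4, Elif 3, Carmen 4, Ren 4, Bruno 2, Sofia 2.
Exactly 2: Chen, Bruno, Sofia — 3 players.

3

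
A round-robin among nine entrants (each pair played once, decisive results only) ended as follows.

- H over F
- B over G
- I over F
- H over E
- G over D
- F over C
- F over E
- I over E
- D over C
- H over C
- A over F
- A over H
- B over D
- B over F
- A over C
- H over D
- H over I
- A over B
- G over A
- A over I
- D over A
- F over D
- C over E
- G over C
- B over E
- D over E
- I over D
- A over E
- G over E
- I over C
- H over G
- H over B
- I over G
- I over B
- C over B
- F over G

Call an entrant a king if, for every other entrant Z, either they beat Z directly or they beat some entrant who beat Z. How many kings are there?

A reaches everyone (king).
B cannot reach H, I in two steps.
C cannot reach A, H, I in two steps.
D cannot reach G in two steps.
E cannot reach A, B, C, D, F, G, H, I in two steps.
F cannot reach H, I in two steps.
G reaches everyone (king).
H reaches everyone (king).
I cannot reach H in two steps.
Kings: A, G, H — 3.

3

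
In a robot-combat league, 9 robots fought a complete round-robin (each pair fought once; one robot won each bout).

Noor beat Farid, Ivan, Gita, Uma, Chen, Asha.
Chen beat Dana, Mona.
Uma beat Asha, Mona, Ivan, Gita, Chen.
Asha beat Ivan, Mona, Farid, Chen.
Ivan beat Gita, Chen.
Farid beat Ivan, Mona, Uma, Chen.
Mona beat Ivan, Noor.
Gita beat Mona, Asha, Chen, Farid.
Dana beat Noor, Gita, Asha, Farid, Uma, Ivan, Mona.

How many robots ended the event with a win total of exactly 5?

1

Win totals: Farid 4, Noor 6, Dana 7, Uma 5, Chen 2, Ivan 2, Mona 2, Asha 4, Gita 4.
Exactly 5: Uma — 1 robot.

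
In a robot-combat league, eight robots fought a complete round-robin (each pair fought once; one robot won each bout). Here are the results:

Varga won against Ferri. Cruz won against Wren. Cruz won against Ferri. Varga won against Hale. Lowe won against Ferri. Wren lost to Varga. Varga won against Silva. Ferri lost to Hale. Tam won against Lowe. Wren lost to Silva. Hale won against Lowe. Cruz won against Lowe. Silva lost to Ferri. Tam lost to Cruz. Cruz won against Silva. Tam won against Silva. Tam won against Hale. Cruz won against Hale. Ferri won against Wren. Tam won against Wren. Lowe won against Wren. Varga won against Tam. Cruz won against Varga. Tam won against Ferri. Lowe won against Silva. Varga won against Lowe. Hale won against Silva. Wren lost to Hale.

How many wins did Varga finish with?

6

Varga's results: beat Wren, Ferri, Silva, Tam, Lowe, Hale; lost to Cruz.
That is 6 wins.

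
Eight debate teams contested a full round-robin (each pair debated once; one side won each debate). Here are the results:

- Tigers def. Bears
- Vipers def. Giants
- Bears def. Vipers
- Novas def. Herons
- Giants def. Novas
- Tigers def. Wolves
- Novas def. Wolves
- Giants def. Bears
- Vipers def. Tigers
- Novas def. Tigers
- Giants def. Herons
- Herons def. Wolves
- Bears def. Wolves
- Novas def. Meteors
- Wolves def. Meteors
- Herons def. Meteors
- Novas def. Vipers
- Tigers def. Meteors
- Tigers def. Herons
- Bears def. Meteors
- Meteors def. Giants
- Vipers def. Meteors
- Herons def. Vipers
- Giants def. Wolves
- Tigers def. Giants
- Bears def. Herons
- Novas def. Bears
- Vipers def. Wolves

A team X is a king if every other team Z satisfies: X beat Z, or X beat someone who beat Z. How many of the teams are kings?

Wolves cannot reach Tigers, Herons, Novas, Bears, Vipers in two steps.
Tigers reaches everyone (king).
Meteors cannot reach Tigers, Vipers in two steps.
Herons cannot reach Novas, Bears in two steps.
Novas reaches everyone (king).
Bears cannot reach Novas in two steps.
Giants reaches everyone (king).
Vipers reaches everyone (king).
Kings: Tigers, Novas, Giants, Vipers — 4.

4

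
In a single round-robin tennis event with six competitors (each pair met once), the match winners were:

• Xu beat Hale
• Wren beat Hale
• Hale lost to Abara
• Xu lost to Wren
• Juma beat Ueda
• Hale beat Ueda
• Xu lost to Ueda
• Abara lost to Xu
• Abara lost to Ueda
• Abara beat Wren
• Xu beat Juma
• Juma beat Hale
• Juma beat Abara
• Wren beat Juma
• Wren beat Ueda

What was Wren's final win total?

4

Wren's results: beat Xu, Ueda, Hale, Juma; lost to Abara.
That is 4 wins.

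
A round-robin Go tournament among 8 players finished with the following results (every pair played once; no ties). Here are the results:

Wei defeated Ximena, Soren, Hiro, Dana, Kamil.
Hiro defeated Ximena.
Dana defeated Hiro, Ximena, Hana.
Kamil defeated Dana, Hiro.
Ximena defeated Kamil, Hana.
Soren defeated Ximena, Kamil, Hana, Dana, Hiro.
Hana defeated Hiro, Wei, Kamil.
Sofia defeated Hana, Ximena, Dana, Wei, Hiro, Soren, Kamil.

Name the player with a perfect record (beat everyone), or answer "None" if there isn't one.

Sofia has 7 wins out of 7 opponents — a perfect record.

Sofia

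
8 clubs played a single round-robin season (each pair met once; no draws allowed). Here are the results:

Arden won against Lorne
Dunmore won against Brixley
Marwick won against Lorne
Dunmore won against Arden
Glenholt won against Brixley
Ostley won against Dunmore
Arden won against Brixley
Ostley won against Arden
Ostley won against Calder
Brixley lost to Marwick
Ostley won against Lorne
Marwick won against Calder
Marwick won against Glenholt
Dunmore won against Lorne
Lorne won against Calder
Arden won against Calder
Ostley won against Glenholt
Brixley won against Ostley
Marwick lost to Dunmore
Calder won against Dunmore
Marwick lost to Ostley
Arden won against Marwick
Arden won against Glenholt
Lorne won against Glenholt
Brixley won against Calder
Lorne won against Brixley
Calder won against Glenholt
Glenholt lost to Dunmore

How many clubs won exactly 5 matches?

2

Win totals: Dunmore 5, Glenholt 1, Arden 5, Ostley 6, Brixley 2, Calder 2, Marwick 4, Lorne 3.
Exactly 5: Dunmore, Arden — 2 clubs.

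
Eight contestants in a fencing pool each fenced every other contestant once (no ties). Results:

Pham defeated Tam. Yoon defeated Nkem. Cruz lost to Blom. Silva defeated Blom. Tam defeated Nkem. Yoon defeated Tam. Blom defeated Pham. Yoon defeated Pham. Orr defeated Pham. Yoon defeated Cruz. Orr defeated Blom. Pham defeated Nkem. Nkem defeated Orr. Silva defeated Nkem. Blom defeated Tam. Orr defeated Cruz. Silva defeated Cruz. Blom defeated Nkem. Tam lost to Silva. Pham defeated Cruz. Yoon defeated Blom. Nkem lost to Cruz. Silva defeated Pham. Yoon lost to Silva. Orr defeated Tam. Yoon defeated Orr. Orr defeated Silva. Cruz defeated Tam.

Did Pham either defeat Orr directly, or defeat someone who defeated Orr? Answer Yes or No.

Pham did not beat Orr directly.
Pham beat Tam, Cruz, Nkem. Of those, Nkem beat Orr.

Yes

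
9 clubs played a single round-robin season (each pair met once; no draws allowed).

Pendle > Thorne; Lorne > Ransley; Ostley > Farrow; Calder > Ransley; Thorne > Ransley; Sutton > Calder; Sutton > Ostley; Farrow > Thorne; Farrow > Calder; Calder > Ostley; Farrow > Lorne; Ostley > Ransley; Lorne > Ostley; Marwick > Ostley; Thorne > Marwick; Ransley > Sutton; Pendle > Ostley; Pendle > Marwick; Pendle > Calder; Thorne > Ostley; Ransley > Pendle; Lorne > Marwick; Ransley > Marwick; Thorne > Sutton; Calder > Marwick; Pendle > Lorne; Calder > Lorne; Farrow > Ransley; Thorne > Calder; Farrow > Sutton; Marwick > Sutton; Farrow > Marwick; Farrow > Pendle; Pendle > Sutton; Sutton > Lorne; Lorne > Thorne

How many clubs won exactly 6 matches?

1

Win totals: Ransley 3, Marwick 2, Ostley 2, Sutton 3, Lorne 4, Calder 4, Pendle 6, Farrow 7, Thorne 5.
Exactly 6: Pendle — 1 club.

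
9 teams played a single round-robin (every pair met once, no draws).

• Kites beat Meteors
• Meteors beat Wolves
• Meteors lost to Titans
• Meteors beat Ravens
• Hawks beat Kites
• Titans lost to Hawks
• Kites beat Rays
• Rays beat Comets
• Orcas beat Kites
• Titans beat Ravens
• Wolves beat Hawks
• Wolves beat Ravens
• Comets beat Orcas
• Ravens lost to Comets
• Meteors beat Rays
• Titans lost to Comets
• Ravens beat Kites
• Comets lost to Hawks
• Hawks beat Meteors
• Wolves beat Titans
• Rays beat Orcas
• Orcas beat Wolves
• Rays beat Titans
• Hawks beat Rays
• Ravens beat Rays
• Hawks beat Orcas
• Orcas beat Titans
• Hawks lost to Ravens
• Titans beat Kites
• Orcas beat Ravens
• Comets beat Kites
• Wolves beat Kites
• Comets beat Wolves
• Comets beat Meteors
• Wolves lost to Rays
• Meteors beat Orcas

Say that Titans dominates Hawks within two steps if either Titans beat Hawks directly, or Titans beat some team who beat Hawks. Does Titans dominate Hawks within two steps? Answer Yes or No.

Titans did not beat Hawks directly.
Titans beat Kites, Ravens, Meteors. Of those, Ravens beat Hawks.

Yes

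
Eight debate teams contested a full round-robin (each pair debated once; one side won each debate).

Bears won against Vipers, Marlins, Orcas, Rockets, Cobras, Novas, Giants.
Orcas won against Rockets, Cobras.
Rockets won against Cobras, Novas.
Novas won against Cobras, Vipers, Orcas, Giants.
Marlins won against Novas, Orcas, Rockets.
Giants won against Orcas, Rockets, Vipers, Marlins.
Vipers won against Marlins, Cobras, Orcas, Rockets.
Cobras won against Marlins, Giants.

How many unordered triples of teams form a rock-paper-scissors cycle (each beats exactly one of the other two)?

Win totals: Marlins 3, Novas 4, Giants 4, Rockets 2, Bears 7, Orcas 2, Vipers 4, Cobras 2.
A team with w wins dominates both others in C(w,2) triples; summing gives 3 + 6 + 6 + 1 + 21 + 1 + 6 + 1 = 45 transitive triples.
Total triples C(8,3) = 56, so cyclic triples = 56 − 45 = 11.

11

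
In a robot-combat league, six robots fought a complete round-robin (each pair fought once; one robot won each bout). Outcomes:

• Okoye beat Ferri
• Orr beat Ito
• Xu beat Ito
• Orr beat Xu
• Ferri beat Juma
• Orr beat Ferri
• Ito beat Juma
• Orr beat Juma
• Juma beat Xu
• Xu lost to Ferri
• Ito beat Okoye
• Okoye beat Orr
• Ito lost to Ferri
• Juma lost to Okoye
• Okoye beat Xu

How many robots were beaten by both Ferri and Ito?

1

Ferri beat: Juma, Xu, Ito.
Ito beat: Juma, Okoye.
Both beat: Juma — 1.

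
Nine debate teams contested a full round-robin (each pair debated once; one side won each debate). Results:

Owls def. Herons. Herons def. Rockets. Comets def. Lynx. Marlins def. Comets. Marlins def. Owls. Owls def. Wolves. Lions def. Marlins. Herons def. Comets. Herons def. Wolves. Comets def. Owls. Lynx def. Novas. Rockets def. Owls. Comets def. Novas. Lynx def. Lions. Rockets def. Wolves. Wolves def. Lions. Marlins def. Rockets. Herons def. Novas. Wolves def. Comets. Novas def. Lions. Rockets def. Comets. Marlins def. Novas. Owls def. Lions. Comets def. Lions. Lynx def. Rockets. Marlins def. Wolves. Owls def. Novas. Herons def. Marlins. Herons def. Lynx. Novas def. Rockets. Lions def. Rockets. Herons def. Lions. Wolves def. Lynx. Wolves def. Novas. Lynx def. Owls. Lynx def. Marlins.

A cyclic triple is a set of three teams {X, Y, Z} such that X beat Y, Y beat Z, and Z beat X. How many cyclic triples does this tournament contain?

Win totals: Wolves 4, Rockets 3, Lynx 5, Marlins 5, Lions 2, Comets 4, Herons 7, Owls 4, Novas 2.
A team with w wins dominates both others in C(w,2) triples; summing gives 6 + 3 + 10 + 10 + 1 + 6 + 21 + 6 + 1 = 64 transitive triples.
Total triples C(9,3) = 84, so cyclic triples = 84 − 64 = 20.

20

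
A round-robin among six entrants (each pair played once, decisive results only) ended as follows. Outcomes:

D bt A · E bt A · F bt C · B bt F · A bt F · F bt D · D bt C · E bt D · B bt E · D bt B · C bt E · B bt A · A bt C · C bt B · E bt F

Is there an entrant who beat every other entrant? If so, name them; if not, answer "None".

None

Highest win total is E with 3 (out of 5 possible).
E lost to B, C, so no entrant went undefeated.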